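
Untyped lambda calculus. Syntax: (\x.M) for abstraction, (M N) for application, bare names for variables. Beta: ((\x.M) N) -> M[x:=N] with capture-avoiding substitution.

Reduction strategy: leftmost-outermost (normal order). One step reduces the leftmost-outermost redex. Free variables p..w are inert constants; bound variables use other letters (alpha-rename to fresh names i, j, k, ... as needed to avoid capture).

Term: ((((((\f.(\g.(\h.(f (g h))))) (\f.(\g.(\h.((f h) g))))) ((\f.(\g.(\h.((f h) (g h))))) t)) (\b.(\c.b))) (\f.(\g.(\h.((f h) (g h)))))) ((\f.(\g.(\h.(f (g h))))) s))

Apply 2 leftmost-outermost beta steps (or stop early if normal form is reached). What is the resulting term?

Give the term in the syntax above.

Answer: ((((\h.((\f.(\g.(\h.((f h) g)))) (((\f.(\g.(\h.((f h) (g h))))) t) h))) (\b.(\c.b))) (\f.(\g.(\h.((f h) (g h)))))) ((\f.(\g.(\h.(f (g h))))) s))

Derivation:
Step 0: ((((((\f.(\g.(\h.(f (g h))))) (\f.(\g.(\h.((f h) g))))) ((\f.(\g.(\h.((f h) (g h))))) t)) (\b.(\c.b))) (\f.(\g.(\h.((f h) (g h)))))) ((\f.(\g.(\h.(f (g h))))) s))
Step 1: (((((\g.(\h.((\f.(\g.(\h.((f h) g)))) (g h)))) ((\f.(\g.(\h.((f h) (g h))))) t)) (\b.(\c.b))) (\f.(\g.(\h.((f h) (g h)))))) ((\f.(\g.(\h.(f (g h))))) s))
Step 2: ((((\h.((\f.(\g.(\h.((f h) g)))) (((\f.(\g.(\h.((f h) (g h))))) t) h))) (\b.(\c.b))) (\f.(\g.(\h.((f h) (g h)))))) ((\f.(\g.(\h.(f (g h))))) s))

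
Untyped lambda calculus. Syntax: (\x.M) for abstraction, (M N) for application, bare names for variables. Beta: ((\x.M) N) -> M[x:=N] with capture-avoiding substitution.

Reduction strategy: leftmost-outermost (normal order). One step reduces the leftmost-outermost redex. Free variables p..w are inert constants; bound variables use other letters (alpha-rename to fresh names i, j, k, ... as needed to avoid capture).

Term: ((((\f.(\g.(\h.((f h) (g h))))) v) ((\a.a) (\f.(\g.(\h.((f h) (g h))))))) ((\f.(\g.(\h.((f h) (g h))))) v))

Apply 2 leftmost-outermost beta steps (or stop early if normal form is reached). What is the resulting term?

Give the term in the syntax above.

Answer: ((\h.((v h) (((\a.a) (\f.(\g.(\h.((f h) (g h)))))) h))) ((\f.(\g.(\h.((f h) (g h))))) v))

Derivation:
Step 0: ((((\f.(\g.(\h.((f h) (g h))))) v) ((\a.a) (\f.(\g.(\h.((f h) (g h))))))) ((\f.(\g.(\h.((f h) (g h))))) v))
Step 1: (((\g.(\h.((v h) (g h)))) ((\a.a) (\f.(\g.(\h.((f h) (g h))))))) ((\f.(\g.(\h.((f h) (g h))))) v))
Step 2: ((\h.((v h) (((\a.a) (\f.(\g.(\h.((f h) (g h)))))) h))) ((\f.(\g.(\h.((f h) (g h))))) v))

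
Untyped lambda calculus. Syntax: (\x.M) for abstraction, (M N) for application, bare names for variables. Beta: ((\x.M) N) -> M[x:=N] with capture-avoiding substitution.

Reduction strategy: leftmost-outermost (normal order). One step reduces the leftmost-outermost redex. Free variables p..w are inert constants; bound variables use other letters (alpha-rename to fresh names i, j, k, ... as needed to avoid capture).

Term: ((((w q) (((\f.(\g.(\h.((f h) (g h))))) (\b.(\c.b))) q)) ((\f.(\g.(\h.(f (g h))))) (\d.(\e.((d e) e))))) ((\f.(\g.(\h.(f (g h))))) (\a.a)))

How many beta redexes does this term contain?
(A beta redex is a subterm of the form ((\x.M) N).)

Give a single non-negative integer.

Answer: 3

Derivation:
Term: ((((w q) (((\f.(\g.(\h.((f h) (g h))))) (\b.(\c.b))) q)) ((\f.(\g.(\h.(f (g h))))) (\d.(\e.((d e) e))))) ((\f.(\g.(\h.(f (g h))))) (\a.a)))
  Redex: ((\f.(\g.(\h.((f h) (g h))))) (\b.(\c.b)))
  Redex: ((\f.(\g.(\h.(f (g h))))) (\d.(\e.((d e) e))))
  Redex: ((\f.(\g.(\h.(f (g h))))) (\a.a))
Total redexes: 3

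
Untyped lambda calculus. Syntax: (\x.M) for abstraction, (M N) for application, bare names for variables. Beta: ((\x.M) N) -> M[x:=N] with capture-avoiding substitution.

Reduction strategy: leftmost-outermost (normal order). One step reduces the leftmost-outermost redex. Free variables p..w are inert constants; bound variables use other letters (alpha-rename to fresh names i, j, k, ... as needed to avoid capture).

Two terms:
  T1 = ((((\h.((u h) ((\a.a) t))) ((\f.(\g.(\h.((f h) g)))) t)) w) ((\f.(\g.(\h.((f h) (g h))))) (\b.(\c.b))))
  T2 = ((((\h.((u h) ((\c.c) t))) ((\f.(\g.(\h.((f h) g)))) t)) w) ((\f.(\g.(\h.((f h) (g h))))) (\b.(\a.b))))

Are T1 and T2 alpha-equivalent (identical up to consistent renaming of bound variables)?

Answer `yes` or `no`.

Answer: yes

Derivation:
Term 1: ((((\h.((u h) ((\a.a) t))) ((\f.(\g.(\h.((f h) g)))) t)) w) ((\f.(\g.(\h.((f h) (g h))))) (\b.(\c.b))))
Term 2: ((((\h.((u h) ((\c.c) t))) ((\f.(\g.(\h.((f h) g)))) t)) w) ((\f.(\g.(\h.((f h) (g h))))) (\b.(\a.b))))
Alpha-equivalence: compare structure up to binder renaming.
Result: True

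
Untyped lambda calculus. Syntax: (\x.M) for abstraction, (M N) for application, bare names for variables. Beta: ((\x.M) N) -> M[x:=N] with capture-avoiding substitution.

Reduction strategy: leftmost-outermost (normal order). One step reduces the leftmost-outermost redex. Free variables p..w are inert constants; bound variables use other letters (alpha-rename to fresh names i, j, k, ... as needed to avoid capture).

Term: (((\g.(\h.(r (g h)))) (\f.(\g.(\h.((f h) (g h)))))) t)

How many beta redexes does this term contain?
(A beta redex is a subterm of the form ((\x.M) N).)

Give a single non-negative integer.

Answer: 1

Derivation:
Term: (((\g.(\h.(r (g h)))) (\f.(\g.(\h.((f h) (g h)))))) t)
  Redex: ((\g.(\h.(r (g h)))) (\f.(\g.(\h.((f h) (g h))))))
Total redexes: 1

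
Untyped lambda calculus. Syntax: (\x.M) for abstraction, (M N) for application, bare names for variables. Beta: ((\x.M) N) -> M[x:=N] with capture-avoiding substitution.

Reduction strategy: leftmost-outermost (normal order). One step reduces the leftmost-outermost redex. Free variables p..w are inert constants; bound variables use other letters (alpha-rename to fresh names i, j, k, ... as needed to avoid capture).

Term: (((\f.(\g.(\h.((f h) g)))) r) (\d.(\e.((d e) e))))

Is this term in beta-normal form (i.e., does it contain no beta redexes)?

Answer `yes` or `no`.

Answer: no

Derivation:
Term: (((\f.(\g.(\h.((f h) g)))) r) (\d.(\e.((d e) e))))
Found 1 beta redex(es).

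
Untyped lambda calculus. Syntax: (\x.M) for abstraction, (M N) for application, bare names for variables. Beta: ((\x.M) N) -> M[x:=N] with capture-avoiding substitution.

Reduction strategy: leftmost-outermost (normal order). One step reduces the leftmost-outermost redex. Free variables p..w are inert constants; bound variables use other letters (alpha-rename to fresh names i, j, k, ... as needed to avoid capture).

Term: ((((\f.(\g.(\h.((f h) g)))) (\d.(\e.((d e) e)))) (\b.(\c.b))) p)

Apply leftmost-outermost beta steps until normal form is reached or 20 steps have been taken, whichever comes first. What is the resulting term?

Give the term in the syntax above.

Answer: ((p (\b.(\c.b))) (\b.(\c.b)))

Derivation:
Step 0: ((((\f.(\g.(\h.((f h) g)))) (\d.(\e.((d e) e)))) (\b.(\c.b))) p)
Step 1: (((\g.(\h.(((\d.(\e.((d e) e))) h) g))) (\b.(\c.b))) p)
Step 2: ((\h.(((\d.(\e.((d e) e))) h) (\b.(\c.b)))) p)
Step 3: (((\d.(\e.((d e) e))) p) (\b.(\c.b)))
Step 4: ((\e.((p e) e)) (\b.(\c.b)))
Step 5: ((p (\b.(\c.b))) (\b.(\c.b)))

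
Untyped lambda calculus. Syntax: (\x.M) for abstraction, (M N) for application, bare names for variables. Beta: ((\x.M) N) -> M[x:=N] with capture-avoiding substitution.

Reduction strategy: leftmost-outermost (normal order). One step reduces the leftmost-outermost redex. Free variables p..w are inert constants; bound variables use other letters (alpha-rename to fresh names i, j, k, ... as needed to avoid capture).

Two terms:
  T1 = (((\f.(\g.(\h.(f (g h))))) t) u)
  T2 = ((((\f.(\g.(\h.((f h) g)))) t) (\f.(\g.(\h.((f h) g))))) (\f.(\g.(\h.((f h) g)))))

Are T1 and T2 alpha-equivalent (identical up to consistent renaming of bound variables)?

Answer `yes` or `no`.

Term 1: (((\f.(\g.(\h.(f (g h))))) t) u)
Term 2: ((((\f.(\g.(\h.((f h) g)))) t) (\f.(\g.(\h.((f h) g))))) (\f.(\g.(\h.((f h) g)))))
Alpha-equivalence: compare structure up to binder renaming.
Result: False

Answer: no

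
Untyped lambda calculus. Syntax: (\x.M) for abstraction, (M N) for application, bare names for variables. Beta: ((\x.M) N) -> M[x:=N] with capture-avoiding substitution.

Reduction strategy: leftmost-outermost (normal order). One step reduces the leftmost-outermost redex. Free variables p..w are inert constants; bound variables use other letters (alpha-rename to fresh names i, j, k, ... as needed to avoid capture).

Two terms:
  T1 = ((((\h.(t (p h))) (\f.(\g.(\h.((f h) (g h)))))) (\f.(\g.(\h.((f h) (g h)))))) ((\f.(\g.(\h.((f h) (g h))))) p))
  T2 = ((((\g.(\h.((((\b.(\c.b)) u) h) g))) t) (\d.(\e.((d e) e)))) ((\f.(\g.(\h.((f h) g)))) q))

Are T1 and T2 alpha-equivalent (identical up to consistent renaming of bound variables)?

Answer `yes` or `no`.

Answer: no

Derivation:
Term 1: ((((\h.(t (p h))) (\f.(\g.(\h.((f h) (g h)))))) (\f.(\g.(\h.((f h) (g h)))))) ((\f.(\g.(\h.((f h) (g h))))) p))
Term 2: ((((\g.(\h.((((\b.(\c.b)) u) h) g))) t) (\d.(\e.((d e) e)))) ((\f.(\g.(\h.((f h) g)))) q))
Alpha-equivalence: compare structure up to binder renaming.
Result: False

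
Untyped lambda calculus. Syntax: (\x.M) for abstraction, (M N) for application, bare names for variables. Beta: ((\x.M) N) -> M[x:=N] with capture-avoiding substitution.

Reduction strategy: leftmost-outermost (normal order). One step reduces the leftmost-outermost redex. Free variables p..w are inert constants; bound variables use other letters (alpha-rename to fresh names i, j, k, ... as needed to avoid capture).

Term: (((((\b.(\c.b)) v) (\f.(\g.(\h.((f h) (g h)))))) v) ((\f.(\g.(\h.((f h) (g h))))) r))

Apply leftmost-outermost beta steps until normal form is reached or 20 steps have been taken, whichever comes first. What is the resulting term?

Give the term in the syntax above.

Answer: ((v v) (\g.(\h.((r h) (g h)))))

Derivation:
Step 0: (((((\b.(\c.b)) v) (\f.(\g.(\h.((f h) (g h)))))) v) ((\f.(\g.(\h.((f h) (g h))))) r))
Step 1: ((((\c.v) (\f.(\g.(\h.((f h) (g h)))))) v) ((\f.(\g.(\h.((f h) (g h))))) r))
Step 2: ((v v) ((\f.(\g.(\h.((f h) (g h))))) r))
Step 3: ((v v) (\g.(\h.((r h) (g h)))))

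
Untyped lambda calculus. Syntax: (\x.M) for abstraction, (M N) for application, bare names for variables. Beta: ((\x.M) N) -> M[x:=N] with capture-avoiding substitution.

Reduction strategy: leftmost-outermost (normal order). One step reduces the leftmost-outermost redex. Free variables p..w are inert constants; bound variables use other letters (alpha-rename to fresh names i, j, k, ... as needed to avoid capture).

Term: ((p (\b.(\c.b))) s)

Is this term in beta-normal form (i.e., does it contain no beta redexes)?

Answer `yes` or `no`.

Term: ((p (\b.(\c.b))) s)
No beta redexes found.

Answer: yes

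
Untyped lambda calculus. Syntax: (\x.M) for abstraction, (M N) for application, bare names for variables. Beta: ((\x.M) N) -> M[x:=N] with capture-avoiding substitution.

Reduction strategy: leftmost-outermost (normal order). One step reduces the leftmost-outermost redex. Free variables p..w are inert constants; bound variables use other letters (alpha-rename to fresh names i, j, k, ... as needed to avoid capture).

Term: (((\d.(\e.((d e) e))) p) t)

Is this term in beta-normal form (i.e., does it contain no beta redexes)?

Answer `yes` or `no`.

Answer: no

Derivation:
Term: (((\d.(\e.((d e) e))) p) t)
Found 1 beta redex(es).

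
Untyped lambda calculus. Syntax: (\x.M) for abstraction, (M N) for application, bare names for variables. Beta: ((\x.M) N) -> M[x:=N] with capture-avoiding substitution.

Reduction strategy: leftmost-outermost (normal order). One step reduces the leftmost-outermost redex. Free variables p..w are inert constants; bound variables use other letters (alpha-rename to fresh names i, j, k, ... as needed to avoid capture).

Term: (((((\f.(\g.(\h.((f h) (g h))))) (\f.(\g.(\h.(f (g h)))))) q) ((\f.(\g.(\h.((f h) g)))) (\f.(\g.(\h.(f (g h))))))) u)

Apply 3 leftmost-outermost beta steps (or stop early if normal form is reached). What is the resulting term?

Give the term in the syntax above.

Step 0: (((((\f.(\g.(\h.((f h) (g h))))) (\f.(\g.(\h.(f (g h)))))) q) ((\f.(\g.(\h.((f h) g)))) (\f.(\g.(\h.(f (g h))))))) u)
Step 1: ((((\g.(\h.(((\f.(\g.(\h.(f (g h))))) h) (g h)))) q) ((\f.(\g.(\h.((f h) g)))) (\f.(\g.(\h.(f (g h))))))) u)
Step 2: (((\h.(((\f.(\g.(\h.(f (g h))))) h) (q h))) ((\f.(\g.(\h.((f h) g)))) (\f.(\g.(\h.(f (g h))))))) u)
Step 3: ((((\f.(\g.(\h.(f (g h))))) ((\f.(\g.(\h.((f h) g)))) (\f.(\g.(\h.(f (g h))))))) (q ((\f.(\g.(\h.((f h) g)))) (\f.(\g.(\h.(f (g h)))))))) u)

Answer: ((((\f.(\g.(\h.(f (g h))))) ((\f.(\g.(\h.((f h) g)))) (\f.(\g.(\h.(f (g h))))))) (q ((\f.(\g.(\h.((f h) g)))) (\f.(\g.(\h.(f (g h)))))))) u)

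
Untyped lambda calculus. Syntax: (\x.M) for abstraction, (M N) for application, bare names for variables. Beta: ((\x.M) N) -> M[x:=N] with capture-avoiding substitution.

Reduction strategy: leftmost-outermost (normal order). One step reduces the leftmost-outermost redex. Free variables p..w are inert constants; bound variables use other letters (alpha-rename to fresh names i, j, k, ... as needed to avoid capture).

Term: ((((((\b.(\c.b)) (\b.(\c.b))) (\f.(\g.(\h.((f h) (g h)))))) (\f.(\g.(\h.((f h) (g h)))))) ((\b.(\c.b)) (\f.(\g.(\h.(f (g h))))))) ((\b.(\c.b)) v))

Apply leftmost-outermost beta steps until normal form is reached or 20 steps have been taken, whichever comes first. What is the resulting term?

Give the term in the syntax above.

Answer: (\g.(\h.(v (g h))))

Derivation:
Step 0: ((((((\b.(\c.b)) (\b.(\c.b))) (\f.(\g.(\h.((f h) (g h)))))) (\f.(\g.(\h.((f h) (g h)))))) ((\b.(\c.b)) (\f.(\g.(\h.(f (g h))))))) ((\b.(\c.b)) v))
Step 1: (((((\c.(\b.(\c.b))) (\f.(\g.(\h.((f h) (g h)))))) (\f.(\g.(\h.((f h) (g h)))))) ((\b.(\c.b)) (\f.(\g.(\h.(f (g h))))))) ((\b.(\c.b)) v))
Step 2: ((((\b.(\c.b)) (\f.(\g.(\h.((f h) (g h)))))) ((\b.(\c.b)) (\f.(\g.(\h.(f (g h))))))) ((\b.(\c.b)) v))
Step 3: (((\c.(\f.(\g.(\h.((f h) (g h)))))) ((\b.(\c.b)) (\f.(\g.(\h.(f (g h))))))) ((\b.(\c.b)) v))
Step 4: ((\f.(\g.(\h.((f h) (g h))))) ((\b.(\c.b)) v))
Step 5: (\g.(\h.((((\b.(\c.b)) v) h) (g h))))
Step 6: (\g.(\h.(((\c.v) h) (g h))))
Step 7: (\g.(\h.(v (g h))))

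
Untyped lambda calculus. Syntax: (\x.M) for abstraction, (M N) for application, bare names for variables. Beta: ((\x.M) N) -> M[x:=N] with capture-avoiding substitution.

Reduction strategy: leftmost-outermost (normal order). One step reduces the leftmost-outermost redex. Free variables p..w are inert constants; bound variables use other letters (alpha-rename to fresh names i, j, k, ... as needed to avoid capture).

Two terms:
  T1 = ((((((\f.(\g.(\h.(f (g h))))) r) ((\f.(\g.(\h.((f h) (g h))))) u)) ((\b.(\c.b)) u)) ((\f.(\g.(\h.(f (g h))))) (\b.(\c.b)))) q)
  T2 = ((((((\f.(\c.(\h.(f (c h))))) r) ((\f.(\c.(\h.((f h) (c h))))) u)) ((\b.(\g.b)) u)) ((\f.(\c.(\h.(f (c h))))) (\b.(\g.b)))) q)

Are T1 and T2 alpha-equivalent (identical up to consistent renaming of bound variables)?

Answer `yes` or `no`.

Answer: yes

Derivation:
Term 1: ((((((\f.(\g.(\h.(f (g h))))) r) ((\f.(\g.(\h.((f h) (g h))))) u)) ((\b.(\c.b)) u)) ((\f.(\g.(\h.(f (g h))))) (\b.(\c.b)))) q)
Term 2: ((((((\f.(\c.(\h.(f (c h))))) r) ((\f.(\c.(\h.((f h) (c h))))) u)) ((\b.(\g.b)) u)) ((\f.(\c.(\h.(f (c h))))) (\b.(\g.b)))) q)
Alpha-equivalence: compare structure up to binder renaming.
Result: True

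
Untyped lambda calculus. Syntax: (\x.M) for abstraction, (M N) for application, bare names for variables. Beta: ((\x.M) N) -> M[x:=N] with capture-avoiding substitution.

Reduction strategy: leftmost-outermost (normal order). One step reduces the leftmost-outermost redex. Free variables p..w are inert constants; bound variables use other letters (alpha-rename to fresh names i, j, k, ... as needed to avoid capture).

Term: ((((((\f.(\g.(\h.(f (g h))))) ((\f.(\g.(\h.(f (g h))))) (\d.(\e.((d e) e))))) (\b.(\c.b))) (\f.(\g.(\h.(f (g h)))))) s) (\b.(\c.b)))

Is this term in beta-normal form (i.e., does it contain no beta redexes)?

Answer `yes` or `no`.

Answer: no

Derivation:
Term: ((((((\f.(\g.(\h.(f (g h))))) ((\f.(\g.(\h.(f (g h))))) (\d.(\e.((d e) e))))) (\b.(\c.b))) (\f.(\g.(\h.(f (g h)))))) s) (\b.(\c.b)))
Found 2 beta redex(es).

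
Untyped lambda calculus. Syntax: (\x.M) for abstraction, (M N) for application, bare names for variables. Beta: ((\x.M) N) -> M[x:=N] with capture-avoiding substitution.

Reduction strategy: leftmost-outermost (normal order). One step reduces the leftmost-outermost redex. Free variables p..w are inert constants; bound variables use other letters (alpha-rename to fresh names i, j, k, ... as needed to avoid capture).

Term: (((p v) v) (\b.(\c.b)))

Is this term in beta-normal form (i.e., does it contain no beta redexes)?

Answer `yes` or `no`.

Answer: yes

Derivation:
Term: (((p v) v) (\b.(\c.b)))
No beta redexes found.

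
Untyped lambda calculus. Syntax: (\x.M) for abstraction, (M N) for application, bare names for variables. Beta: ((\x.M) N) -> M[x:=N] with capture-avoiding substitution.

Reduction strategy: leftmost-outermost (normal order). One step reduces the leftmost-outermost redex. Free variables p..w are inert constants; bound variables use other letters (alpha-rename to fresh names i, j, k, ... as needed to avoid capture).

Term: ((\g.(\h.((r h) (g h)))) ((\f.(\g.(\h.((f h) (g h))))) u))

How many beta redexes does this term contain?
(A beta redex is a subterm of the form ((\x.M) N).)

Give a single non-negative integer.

Term: ((\g.(\h.((r h) (g h)))) ((\f.(\g.(\h.((f h) (g h))))) u))
  Redex: ((\g.(\h.((r h) (g h)))) ((\f.(\g.(\h.((f h) (g h))))) u))
  Redex: ((\f.(\g.(\h.((f h) (g h))))) u)
Total redexes: 2

Answer: 2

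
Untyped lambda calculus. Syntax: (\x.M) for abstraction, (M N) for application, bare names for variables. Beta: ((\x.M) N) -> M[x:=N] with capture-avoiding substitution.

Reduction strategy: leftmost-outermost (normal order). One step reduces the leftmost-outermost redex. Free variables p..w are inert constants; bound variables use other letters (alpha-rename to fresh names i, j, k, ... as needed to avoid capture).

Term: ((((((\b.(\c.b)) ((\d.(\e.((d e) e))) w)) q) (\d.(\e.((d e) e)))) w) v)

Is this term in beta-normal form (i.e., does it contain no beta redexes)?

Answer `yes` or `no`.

Answer: no

Derivation:
Term: ((((((\b.(\c.b)) ((\d.(\e.((d e) e))) w)) q) (\d.(\e.((d e) e)))) w) v)
Found 2 beta redex(es).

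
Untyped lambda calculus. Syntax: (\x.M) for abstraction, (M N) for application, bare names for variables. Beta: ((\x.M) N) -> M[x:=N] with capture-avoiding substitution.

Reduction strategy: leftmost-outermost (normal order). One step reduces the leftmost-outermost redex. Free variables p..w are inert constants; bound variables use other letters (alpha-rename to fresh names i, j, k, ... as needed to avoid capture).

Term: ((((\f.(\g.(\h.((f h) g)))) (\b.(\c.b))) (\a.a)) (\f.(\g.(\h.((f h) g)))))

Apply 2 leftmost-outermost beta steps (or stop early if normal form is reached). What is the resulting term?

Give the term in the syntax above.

Answer: ((\h.(((\b.(\c.b)) h) (\a.a))) (\f.(\g.(\h.((f h) g)))))

Derivation:
Step 0: ((((\f.(\g.(\h.((f h) g)))) (\b.(\c.b))) (\a.a)) (\f.(\g.(\h.((f h) g)))))
Step 1: (((\g.(\h.(((\b.(\c.b)) h) g))) (\a.a)) (\f.(\g.(\h.((f h) g)))))
Step 2: ((\h.(((\b.(\c.b)) h) (\a.a))) (\f.(\g.(\h.((f h) g)))))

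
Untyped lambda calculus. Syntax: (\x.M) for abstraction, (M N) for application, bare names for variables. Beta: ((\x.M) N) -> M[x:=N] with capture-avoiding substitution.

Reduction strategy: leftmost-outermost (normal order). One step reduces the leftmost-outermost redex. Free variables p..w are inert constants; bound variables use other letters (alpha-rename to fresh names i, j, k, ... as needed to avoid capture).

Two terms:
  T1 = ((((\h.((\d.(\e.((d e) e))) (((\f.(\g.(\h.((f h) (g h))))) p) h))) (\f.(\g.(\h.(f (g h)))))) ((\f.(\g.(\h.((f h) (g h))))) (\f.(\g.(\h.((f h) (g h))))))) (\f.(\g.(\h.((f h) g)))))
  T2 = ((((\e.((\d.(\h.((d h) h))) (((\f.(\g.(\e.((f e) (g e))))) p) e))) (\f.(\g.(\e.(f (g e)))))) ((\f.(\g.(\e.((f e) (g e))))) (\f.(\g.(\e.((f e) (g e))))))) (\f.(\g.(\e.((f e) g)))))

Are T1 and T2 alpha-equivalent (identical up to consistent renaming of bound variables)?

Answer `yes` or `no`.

Answer: yes

Derivation:
Term 1: ((((\h.((\d.(\e.((d e) e))) (((\f.(\g.(\h.((f h) (g h))))) p) h))) (\f.(\g.(\h.(f (g h)))))) ((\f.(\g.(\h.((f h) (g h))))) (\f.(\g.(\h.((f h) (g h))))))) (\f.(\g.(\h.((f h) g)))))
Term 2: ((((\e.((\d.(\h.((d h) h))) (((\f.(\g.(\e.((f e) (g e))))) p) e))) (\f.(\g.(\e.(f (g e)))))) ((\f.(\g.(\e.((f e) (g e))))) (\f.(\g.(\e.((f e) (g e))))))) (\f.(\g.(\e.((f e) g)))))
Alpha-equivalence: compare structure up to binder renaming.
Result: True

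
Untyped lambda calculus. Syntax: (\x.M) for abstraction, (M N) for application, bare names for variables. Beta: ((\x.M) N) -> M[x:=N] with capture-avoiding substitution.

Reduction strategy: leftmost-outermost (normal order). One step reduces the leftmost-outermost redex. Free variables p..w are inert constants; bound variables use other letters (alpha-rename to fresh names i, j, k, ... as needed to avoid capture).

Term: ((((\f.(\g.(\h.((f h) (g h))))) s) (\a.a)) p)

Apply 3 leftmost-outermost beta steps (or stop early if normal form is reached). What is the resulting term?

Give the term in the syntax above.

Step 0: ((((\f.(\g.(\h.((f h) (g h))))) s) (\a.a)) p)
Step 1: (((\g.(\h.((s h) (g h)))) (\a.a)) p)
Step 2: ((\h.((s h) ((\a.a) h))) p)
Step 3: ((s p) ((\a.a) p))

Answer: ((s p) ((\a.a) p))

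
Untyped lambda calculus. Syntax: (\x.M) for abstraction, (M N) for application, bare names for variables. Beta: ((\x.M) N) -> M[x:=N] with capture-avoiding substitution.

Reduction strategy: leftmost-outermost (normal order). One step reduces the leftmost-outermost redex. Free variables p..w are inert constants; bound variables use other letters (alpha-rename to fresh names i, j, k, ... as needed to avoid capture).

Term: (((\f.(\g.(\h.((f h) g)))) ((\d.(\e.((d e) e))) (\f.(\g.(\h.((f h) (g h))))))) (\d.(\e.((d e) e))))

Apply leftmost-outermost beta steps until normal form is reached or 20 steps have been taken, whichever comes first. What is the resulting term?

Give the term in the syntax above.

Step 0: (((\f.(\g.(\h.((f h) g)))) ((\d.(\e.((d e) e))) (\f.(\g.(\h.((f h) (g h))))))) (\d.(\e.((d e) e))))
Step 1: ((\g.(\h.((((\d.(\e.((d e) e))) (\f.(\g.(\h.((f h) (g h)))))) h) g))) (\d.(\e.((d e) e))))
Step 2: (\h.((((\d.(\e.((d e) e))) (\f.(\g.(\h.((f h) (g h)))))) h) (\d.(\e.((d e) e)))))
Step 3: (\h.(((\e.(((\f.(\g.(\h.((f h) (g h))))) e) e)) h) (\d.(\e.((d e) e)))))
Step 4: (\h.((((\f.(\g.(\h.((f h) (g h))))) h) h) (\d.(\e.((d e) e)))))
Step 5: (\h.(((\g.(\i.((h i) (g i)))) h) (\d.(\e.((d e) e)))))
Step 6: (\h.((\i.((h i) (h i))) (\d.(\e.((d e) e)))))
Step 7: (\h.((h (\d.(\e.((d e) e)))) (h (\d.(\e.((d e) e))))))

Answer: (\h.((h (\d.(\e.((d e) e)))) (h (\d.(\e.((d e) e))))))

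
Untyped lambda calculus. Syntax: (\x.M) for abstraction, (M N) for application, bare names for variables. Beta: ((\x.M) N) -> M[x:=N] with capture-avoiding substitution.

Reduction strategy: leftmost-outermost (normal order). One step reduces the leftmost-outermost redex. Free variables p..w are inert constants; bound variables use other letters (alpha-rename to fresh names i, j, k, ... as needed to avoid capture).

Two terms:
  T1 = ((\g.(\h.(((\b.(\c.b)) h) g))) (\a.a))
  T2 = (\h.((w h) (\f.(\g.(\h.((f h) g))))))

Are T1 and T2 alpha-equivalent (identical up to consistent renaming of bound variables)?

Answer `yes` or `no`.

Answer: no

Derivation:
Term 1: ((\g.(\h.(((\b.(\c.b)) h) g))) (\a.a))
Term 2: (\h.((w h) (\f.(\g.(\h.((f h) g))))))
Alpha-equivalence: compare structure up to binder renaming.
Result: False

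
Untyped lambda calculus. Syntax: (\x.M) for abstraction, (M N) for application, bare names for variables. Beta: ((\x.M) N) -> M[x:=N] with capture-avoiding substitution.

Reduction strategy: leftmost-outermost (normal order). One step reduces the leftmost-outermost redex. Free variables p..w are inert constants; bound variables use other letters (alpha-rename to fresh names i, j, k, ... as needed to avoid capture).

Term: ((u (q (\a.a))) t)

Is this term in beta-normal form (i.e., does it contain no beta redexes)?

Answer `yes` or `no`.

Term: ((u (q (\a.a))) t)
No beta redexes found.

Answer: yes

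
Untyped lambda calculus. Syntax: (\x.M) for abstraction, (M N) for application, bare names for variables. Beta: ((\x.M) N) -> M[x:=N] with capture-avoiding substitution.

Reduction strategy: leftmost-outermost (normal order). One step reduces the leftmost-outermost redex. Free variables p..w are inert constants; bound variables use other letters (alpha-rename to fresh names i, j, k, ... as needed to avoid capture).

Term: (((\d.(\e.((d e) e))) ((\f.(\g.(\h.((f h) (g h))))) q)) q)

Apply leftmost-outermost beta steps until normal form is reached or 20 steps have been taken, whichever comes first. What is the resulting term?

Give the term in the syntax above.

Step 0: (((\d.(\e.((d e) e))) ((\f.(\g.(\h.((f h) (g h))))) q)) q)
Step 1: ((\e.((((\f.(\g.(\h.((f h) (g h))))) q) e) e)) q)
Step 2: ((((\f.(\g.(\h.((f h) (g h))))) q) q) q)
Step 3: (((\g.(\h.((q h) (g h)))) q) q)
Step 4: ((\h.((q h) (q h))) q)
Step 5: ((q q) (q q))

Answer: ((q q) (q q))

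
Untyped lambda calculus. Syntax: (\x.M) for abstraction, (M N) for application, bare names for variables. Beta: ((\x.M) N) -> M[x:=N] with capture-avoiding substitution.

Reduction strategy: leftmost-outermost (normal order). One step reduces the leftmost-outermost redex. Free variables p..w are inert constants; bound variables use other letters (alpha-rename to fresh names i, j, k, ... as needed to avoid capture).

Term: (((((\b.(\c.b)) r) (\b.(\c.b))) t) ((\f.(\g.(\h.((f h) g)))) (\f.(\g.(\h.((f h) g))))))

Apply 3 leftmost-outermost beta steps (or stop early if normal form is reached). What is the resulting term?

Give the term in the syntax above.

Answer: ((r t) (\g.(\h.(((\f.(\g.(\h.((f h) g)))) h) g))))

Derivation:
Step 0: (((((\b.(\c.b)) r) (\b.(\c.b))) t) ((\f.(\g.(\h.((f h) g)))) (\f.(\g.(\h.((f h) g))))))
Step 1: ((((\c.r) (\b.(\c.b))) t) ((\f.(\g.(\h.((f h) g)))) (\f.(\g.(\h.((f h) g))))))
Step 2: ((r t) ((\f.(\g.(\h.((f h) g)))) (\f.(\g.(\h.((f h) g))))))
Step 3: ((r t) (\g.(\h.(((\f.(\g.(\h.((f h) g)))) h) g))))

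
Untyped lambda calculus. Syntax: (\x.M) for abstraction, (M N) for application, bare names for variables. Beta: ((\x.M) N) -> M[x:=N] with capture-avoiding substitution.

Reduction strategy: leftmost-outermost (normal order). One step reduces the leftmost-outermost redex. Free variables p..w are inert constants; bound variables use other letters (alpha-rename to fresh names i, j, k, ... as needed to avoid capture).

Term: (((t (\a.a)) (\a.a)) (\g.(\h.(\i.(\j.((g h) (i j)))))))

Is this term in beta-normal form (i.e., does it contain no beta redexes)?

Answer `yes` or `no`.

Term: (((t (\a.a)) (\a.a)) (\g.(\h.(\i.(\j.((g h) (i j)))))))
No beta redexes found.

Answer: yes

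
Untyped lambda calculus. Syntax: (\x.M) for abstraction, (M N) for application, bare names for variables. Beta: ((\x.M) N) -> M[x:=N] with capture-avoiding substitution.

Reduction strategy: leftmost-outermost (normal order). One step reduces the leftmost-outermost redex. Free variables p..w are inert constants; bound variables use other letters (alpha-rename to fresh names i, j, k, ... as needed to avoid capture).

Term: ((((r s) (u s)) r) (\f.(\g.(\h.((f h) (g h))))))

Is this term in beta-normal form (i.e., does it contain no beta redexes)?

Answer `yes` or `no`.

Answer: yes

Derivation:
Term: ((((r s) (u s)) r) (\f.(\g.(\h.((f h) (g h))))))
No beta redexes found.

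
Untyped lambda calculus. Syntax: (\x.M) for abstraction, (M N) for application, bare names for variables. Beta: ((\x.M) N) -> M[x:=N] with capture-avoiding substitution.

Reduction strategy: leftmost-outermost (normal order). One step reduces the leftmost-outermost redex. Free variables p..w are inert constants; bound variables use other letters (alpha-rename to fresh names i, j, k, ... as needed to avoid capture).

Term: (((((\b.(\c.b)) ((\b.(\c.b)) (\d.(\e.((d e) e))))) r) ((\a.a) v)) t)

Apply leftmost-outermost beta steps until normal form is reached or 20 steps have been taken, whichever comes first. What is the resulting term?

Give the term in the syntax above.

Answer: (\e.((t e) e))

Derivation:
Step 0: (((((\b.(\c.b)) ((\b.(\c.b)) (\d.(\e.((d e) e))))) r) ((\a.a) v)) t)
Step 1: ((((\c.((\b.(\c.b)) (\d.(\e.((d e) e))))) r) ((\a.a) v)) t)
Step 2: ((((\b.(\c.b)) (\d.(\e.((d e) e)))) ((\a.a) v)) t)
Step 3: (((\c.(\d.(\e.((d e) e)))) ((\a.a) v)) t)
Step 4: ((\d.(\e.((d e) e))) t)
Step 5: (\e.((t e) e))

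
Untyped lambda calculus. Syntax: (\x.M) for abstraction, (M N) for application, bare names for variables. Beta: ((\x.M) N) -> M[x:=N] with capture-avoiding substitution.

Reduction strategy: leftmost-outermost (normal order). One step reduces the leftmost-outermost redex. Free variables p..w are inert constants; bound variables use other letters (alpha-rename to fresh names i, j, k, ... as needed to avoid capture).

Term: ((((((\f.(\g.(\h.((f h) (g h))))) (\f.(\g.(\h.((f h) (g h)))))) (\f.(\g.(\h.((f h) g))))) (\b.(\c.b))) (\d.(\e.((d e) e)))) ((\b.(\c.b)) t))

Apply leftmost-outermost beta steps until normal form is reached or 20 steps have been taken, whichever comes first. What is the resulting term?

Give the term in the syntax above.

Answer: (\e.(t e))

Derivation:
Step 0: ((((((\f.(\g.(\h.((f h) (g h))))) (\f.(\g.(\h.((f h) (g h)))))) (\f.(\g.(\h.((f h) g))))) (\b.(\c.b))) (\d.(\e.((d e) e)))) ((\b.(\c.b)) t))
Step 1: (((((\g.(\h.(((\f.(\g.(\h.((f h) (g h))))) h) (g h)))) (\f.(\g.(\h.((f h) g))))) (\b.(\c.b))) (\d.(\e.((d e) e)))) ((\b.(\c.b)) t))
Step 2: ((((\h.(((\f.(\g.(\h.((f h) (g h))))) h) ((\f.(\g.(\h.((f h) g)))) h))) (\b.(\c.b))) (\d.(\e.((d e) e)))) ((\b.(\c.b)) t))
Step 3: (((((\f.(\g.(\h.((f h) (g h))))) (\b.(\c.b))) ((\f.(\g.(\h.((f h) g)))) (\b.(\c.b)))) (\d.(\e.((d e) e)))) ((\b.(\c.b)) t))
Step 4: ((((\g.(\h.(((\b.(\c.b)) h) (g h)))) ((\f.(\g.(\h.((f h) g)))) (\b.(\c.b)))) (\d.(\e.((d e) e)))) ((\b.(\c.b)) t))
Step 5: (((\h.(((\b.(\c.b)) h) (((\f.(\g.(\h.((f h) g)))) (\b.(\c.b))) h))) (\d.(\e.((d e) e)))) ((\b.(\c.b)) t))
Step 6: ((((\b.(\c.b)) (\d.(\e.((d e) e)))) (((\f.(\g.(\h.((f h) g)))) (\b.(\c.b))) (\d.(\e.((d e) e))))) ((\b.(\c.b)) t))
Step 7: (((\c.(\d.(\e.((d e) e)))) (((\f.(\g.(\h.((f h) g)))) (\b.(\c.b))) (\d.(\e.((d e) e))))) ((\b.(\c.b)) t))
Step 8: ((\d.(\e.((d e) e))) ((\b.(\c.b)) t))
Step 9: (\e.((((\b.(\c.b)) t) e) e))
Step 10: (\e.(((\c.t) e) e))
Step 11: (\e.(t e))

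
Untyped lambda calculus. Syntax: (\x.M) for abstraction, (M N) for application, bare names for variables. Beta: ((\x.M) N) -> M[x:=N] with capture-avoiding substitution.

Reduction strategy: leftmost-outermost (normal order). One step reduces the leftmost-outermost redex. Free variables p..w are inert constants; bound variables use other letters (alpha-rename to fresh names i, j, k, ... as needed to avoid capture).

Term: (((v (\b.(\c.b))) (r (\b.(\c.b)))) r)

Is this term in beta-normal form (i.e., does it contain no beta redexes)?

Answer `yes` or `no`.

Term: (((v (\b.(\c.b))) (r (\b.(\c.b)))) r)
No beta redexes found.

Answer: yes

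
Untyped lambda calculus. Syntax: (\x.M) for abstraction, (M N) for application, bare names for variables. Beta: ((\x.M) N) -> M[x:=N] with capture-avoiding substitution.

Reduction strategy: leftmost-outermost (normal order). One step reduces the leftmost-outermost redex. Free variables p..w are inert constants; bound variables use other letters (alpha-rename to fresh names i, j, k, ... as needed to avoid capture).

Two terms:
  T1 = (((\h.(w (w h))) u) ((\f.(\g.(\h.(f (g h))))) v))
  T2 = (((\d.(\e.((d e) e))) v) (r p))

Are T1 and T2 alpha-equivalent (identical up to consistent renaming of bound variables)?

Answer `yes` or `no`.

Answer: no

Derivation:
Term 1: (((\h.(w (w h))) u) ((\f.(\g.(\h.(f (g h))))) v))
Term 2: (((\d.(\e.((d e) e))) v) (r p))
Alpha-equivalence: compare structure up to binder renaming.
Result: False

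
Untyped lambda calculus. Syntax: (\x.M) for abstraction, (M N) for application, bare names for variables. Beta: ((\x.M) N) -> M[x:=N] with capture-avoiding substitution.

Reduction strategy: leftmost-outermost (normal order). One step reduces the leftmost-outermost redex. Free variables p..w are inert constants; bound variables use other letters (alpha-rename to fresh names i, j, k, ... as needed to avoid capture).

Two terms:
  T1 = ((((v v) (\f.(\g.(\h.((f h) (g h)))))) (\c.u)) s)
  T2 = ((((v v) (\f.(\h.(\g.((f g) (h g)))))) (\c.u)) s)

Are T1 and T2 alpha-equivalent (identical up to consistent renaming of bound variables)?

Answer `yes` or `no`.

Term 1: ((((v v) (\f.(\g.(\h.((f h) (g h)))))) (\c.u)) s)
Term 2: ((((v v) (\f.(\h.(\g.((f g) (h g)))))) (\c.u)) s)
Alpha-equivalence: compare structure up to binder renaming.
Result: True

Answer: yes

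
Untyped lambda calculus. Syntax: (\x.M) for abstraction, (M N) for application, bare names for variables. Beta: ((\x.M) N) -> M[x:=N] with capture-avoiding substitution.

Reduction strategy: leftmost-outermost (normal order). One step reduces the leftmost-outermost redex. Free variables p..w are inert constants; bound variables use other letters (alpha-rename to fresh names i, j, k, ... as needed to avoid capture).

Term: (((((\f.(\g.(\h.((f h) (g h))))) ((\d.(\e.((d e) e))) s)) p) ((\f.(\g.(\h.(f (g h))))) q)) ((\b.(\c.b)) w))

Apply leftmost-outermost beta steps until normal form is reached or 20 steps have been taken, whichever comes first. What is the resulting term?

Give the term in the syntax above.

Answer: ((((s (\g.(\h.(q (g h))))) (\g.(\h.(q (g h))))) (p (\g.(\h.(q (g h)))))) (\c.w))

Derivation:
Step 0: (((((\f.(\g.(\h.((f h) (g h))))) ((\d.(\e.((d e) e))) s)) p) ((\f.(\g.(\h.(f (g h))))) q)) ((\b.(\c.b)) w))
Step 1: ((((\g.(\h.((((\d.(\e.((d e) e))) s) h) (g h)))) p) ((\f.(\g.(\h.(f (g h))))) q)) ((\b.(\c.b)) w))
Step 2: (((\h.((((\d.(\e.((d e) e))) s) h) (p h))) ((\f.(\g.(\h.(f (g h))))) q)) ((\b.(\c.b)) w))
Step 3: (((((\d.(\e.((d e) e))) s) ((\f.(\g.(\h.(f (g h))))) q)) (p ((\f.(\g.(\h.(f (g h))))) q))) ((\b.(\c.b)) w))
Step 4: ((((\e.((s e) e)) ((\f.(\g.(\h.(f (g h))))) q)) (p ((\f.(\g.(\h.(f (g h))))) q))) ((\b.(\c.b)) w))
Step 5: ((((s ((\f.(\g.(\h.(f (g h))))) q)) ((\f.(\g.(\h.(f (g h))))) q)) (p ((\f.(\g.(\h.(f (g h))))) q))) ((\b.(\c.b)) w))
Step 6: ((((s (\g.(\h.(q (g h))))) ((\f.(\g.(\h.(f (g h))))) q)) (p ((\f.(\g.(\h.(f (g h))))) q))) ((\b.(\c.b)) w))
Step 7: ((((s (\g.(\h.(q (g h))))) (\g.(\h.(q (g h))))) (p ((\f.(\g.(\h.(f (g h))))) q))) ((\b.(\c.b)) w))
Step 8: ((((s (\g.(\h.(q (g h))))) (\g.(\h.(q (g h))))) (p (\g.(\h.(q (g h)))))) ((\b.(\c.b)) w))
Step 9: ((((s (\g.(\h.(q (g h))))) (\g.(\h.(q (g h))))) (p (\g.(\h.(q (g h)))))) (\c.w))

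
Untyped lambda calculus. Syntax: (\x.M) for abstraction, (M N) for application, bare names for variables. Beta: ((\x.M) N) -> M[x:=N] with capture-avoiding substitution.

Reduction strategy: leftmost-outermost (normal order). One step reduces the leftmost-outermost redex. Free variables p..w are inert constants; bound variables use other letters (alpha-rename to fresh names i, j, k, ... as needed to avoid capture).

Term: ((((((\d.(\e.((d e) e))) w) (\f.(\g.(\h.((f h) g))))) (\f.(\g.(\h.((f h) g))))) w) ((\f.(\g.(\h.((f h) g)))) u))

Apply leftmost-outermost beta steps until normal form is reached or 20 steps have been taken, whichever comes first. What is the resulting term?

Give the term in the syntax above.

Step 0: ((((((\d.(\e.((d e) e))) w) (\f.(\g.(\h.((f h) g))))) (\f.(\g.(\h.((f h) g))))) w) ((\f.(\g.(\h.((f h) g)))) u))
Step 1: (((((\e.((w e) e)) (\f.(\g.(\h.((f h) g))))) (\f.(\g.(\h.((f h) g))))) w) ((\f.(\g.(\h.((f h) g)))) u))
Step 2: (((((w (\f.(\g.(\h.((f h) g))))) (\f.(\g.(\h.((f h) g))))) (\f.(\g.(\h.((f h) g))))) w) ((\f.(\g.(\h.((f h) g)))) u))
Step 3: (((((w (\f.(\g.(\h.((f h) g))))) (\f.(\g.(\h.((f h) g))))) (\f.(\g.(\h.((f h) g))))) w) (\g.(\h.((u h) g))))

Answer: (((((w (\f.(\g.(\h.((f h) g))))) (\f.(\g.(\h.((f h) g))))) (\f.(\g.(\h.((f h) g))))) w) (\g.(\h.((u h) g))))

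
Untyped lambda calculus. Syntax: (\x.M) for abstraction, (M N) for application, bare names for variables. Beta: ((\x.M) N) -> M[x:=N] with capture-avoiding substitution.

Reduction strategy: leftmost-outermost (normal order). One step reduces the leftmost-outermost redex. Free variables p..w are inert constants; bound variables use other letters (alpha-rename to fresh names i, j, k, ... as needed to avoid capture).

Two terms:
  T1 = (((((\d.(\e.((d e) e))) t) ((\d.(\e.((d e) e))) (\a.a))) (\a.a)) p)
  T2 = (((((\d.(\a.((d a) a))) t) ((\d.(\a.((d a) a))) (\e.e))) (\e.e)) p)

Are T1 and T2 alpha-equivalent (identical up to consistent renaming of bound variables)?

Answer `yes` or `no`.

Answer: yes

Derivation:
Term 1: (((((\d.(\e.((d e) e))) t) ((\d.(\e.((d e) e))) (\a.a))) (\a.a)) p)
Term 2: (((((\d.(\a.((d a) a))) t) ((\d.(\a.((d a) a))) (\e.e))) (\e.e)) p)
Alpha-equivalence: compare structure up to binder renaming.
Result: True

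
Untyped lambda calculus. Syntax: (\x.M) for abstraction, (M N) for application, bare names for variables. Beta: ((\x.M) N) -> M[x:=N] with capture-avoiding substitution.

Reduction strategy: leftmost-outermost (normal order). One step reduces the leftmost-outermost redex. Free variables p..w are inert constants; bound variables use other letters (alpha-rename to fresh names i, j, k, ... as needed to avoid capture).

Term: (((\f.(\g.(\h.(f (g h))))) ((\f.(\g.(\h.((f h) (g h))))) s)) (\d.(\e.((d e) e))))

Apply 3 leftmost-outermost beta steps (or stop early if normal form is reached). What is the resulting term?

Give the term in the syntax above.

Step 0: (((\f.(\g.(\h.(f (g h))))) ((\f.(\g.(\h.((f h) (g h))))) s)) (\d.(\e.((d e) e))))
Step 1: ((\g.(\h.(((\f.(\g.(\h.((f h) (g h))))) s) (g h)))) (\d.(\e.((d e) e))))
Step 2: (\h.(((\f.(\g.(\h.((f h) (g h))))) s) ((\d.(\e.((d e) e))) h)))
Step 3: (\h.((\g.(\h.((s h) (g h)))) ((\d.(\e.((d e) e))) h)))

Answer: (\h.((\g.(\h.((s h) (g h)))) ((\d.(\e.((d e) e))) h)))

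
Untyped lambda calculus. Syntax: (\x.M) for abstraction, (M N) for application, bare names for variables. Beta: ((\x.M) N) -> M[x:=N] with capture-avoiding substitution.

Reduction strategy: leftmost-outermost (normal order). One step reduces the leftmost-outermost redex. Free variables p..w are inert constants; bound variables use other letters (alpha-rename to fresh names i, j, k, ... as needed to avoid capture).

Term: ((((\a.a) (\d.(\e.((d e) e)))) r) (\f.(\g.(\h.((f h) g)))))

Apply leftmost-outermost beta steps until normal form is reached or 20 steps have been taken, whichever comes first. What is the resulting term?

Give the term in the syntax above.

Step 0: ((((\a.a) (\d.(\e.((d e) e)))) r) (\f.(\g.(\h.((f h) g)))))
Step 1: (((\d.(\e.((d e) e))) r) (\f.(\g.(\h.((f h) g)))))
Step 2: ((\e.((r e) e)) (\f.(\g.(\h.((f h) g)))))
Step 3: ((r (\f.(\g.(\h.((f h) g))))) (\f.(\g.(\h.((f h) g)))))

Answer: ((r (\f.(\g.(\h.((f h) g))))) (\f.(\g.(\h.((f h) g)))))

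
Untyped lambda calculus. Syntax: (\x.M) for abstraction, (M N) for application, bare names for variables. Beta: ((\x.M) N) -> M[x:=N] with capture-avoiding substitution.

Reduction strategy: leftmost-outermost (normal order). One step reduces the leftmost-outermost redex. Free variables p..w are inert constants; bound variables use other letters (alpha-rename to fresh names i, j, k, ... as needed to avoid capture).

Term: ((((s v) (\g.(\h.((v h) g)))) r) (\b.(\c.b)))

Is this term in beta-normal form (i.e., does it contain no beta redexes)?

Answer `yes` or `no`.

Term: ((((s v) (\g.(\h.((v h) g)))) r) (\b.(\c.b)))
No beta redexes found.

Answer: yes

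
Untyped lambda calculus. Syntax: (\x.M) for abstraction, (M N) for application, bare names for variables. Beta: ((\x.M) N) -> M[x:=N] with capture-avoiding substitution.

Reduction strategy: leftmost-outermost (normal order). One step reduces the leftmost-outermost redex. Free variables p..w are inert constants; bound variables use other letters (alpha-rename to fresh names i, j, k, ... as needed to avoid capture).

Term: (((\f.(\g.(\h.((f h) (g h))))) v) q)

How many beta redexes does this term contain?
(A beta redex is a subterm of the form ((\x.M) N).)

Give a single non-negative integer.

Term: (((\f.(\g.(\h.((f h) (g h))))) v) q)
  Redex: ((\f.(\g.(\h.((f h) (g h))))) v)
Total redexes: 1

Answer: 1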